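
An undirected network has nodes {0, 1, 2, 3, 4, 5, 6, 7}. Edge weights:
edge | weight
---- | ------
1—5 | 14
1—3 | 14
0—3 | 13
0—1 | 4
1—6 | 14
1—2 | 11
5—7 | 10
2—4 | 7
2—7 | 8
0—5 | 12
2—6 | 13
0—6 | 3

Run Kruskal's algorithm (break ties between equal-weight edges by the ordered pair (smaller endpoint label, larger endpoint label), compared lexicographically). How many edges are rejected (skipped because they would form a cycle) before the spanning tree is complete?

1

Kruskal: consider edges lightest-first.
0—6 (3): add — endpoints in different components.
0—1 (4): add — endpoints in different components.
2—4 (7): add — endpoints in different components.
2—7 (8): add — endpoints in different components.
5—7 (10): add — endpoints in different components.
1—2 (11): add — endpoints in different components.
0—5 (12): skip — 0 and 5 already connected.
0—3 (13): add — endpoints in different components.
Edges rejected before the tree was complete: 1.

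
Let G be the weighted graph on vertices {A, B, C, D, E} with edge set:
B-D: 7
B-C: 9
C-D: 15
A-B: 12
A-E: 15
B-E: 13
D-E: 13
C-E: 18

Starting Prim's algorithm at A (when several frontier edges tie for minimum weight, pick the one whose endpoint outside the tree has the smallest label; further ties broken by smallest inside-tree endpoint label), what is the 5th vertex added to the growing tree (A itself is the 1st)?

E

Prim, starting at A.
Step 1: cheapest edge leaving the tree is A-B (12); add B.
Step 2: cheapest edge leaving the tree is B-D (7); add D.
Step 3: cheapest edge leaving the tree is B-C (9); add C.
Step 4: cheapest edge leaving the tree is B-E (13); add E.
Vertex order: A, B, D, C, E. The 5th vertex is E.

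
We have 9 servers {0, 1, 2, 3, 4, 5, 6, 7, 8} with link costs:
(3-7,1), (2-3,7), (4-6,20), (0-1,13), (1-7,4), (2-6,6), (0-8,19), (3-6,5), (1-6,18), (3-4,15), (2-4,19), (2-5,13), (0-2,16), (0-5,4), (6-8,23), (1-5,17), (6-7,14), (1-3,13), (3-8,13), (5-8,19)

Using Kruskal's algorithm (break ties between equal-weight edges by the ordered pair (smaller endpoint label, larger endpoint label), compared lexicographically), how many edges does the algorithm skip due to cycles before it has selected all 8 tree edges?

4

Kruskal's algorithm — process edges by increasing weight (ties by edge label):
3-7 (1): add — endpoints in different components.
0-5 (4): add — endpoints in different components.
1-7 (4): add — endpoints in different components.
3-6 (5): add — endpoints in different components.
2-6 (6): add — endpoints in different components.
2-3 (7): skip — 2 and 3 already connected.
0-1 (13): add — endpoints in different components.
1-3 (13): skip — 1 and 3 already connected.
2-5 (13): skip — 2 and 5 already connected.
3-8 (13): add — endpoints in different components.
6-7 (14): skip — 6 and 7 already connected.
3-4 (15): add — endpoints in different components.
Edges rejected before the tree was complete: 4.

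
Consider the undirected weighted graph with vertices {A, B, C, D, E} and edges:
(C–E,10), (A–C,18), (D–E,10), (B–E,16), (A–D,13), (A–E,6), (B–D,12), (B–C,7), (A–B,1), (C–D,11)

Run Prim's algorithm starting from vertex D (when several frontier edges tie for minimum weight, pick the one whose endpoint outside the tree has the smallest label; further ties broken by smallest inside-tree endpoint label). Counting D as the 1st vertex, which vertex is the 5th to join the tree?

C

Prim, starting at D.
Step 1: frontier [D–E 10, C–D 11, B–D 12, A–D 13] → take D–E (10); add E.
Step 2: frontier [C–D 11, B–D 12, A–D 13, A–E 6, C–E 10, B–E 16] → take A–E (6); add A.
Step 3: frontier [A–B 1, A–C 18, C–D 11, B–D 12, C–E 10, B–E 16] → take A–B (1); add B.
Step 4: frontier [A–C 18, B–C 7, C–D 11, C–E 10] → take B–C (7); add C.
Vertex order: D, E, A, B, C. The 5th vertex is C.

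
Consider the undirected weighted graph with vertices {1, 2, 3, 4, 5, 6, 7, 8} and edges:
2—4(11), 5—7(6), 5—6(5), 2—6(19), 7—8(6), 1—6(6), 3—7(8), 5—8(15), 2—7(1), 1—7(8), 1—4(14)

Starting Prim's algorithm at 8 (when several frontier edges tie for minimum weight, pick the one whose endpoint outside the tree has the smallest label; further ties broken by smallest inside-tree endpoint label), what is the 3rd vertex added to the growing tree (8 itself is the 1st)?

2

Grow the tree from 8 using Prim:
Step 1: cheapest edge leaving the tree is 7—8 (6); add 7.
Step 2: cheapest edge leaving the tree is 2—7 (1); add 2.
Step 3: cheapest edge leaving the tree is 5—7 (6); add 5.
Step 4: cheapest edge leaving the tree is 5—6 (5); add 6.
Step 5: cheapest edge leaving the tree is 1—6 (6); add 1.
Step 6: cheapest edge leaving the tree is 3—7 (8); add 3.
Step 7: cheapest edge leaving the tree is 2—4 (11); add 4.
Vertex order: 8, 7, 2, 5, 6, 1, 3, 4. The 3rd vertex is 2.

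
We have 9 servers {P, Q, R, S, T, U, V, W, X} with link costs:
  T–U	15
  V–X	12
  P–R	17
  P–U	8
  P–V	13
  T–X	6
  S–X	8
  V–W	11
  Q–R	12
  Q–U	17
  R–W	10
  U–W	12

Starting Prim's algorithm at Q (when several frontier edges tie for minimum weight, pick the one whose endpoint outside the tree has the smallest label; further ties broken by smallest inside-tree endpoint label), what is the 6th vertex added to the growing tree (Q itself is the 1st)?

P

Prim's algorithm from Q:
Step 1: frontier [Q–R 12, Q–U 17] → take Q–R (12); add R.
Step 2: frontier [Q–U 17, R–W 10, P–R 17] → take R–W (10); add W.
Step 3: frontier [Q–U 17, P–R 17, V–W 11, U–W 12] → take V–W (11); add V.
Step 4: frontier [Q–U 17, P–R 17, V–X 12, P–V 13, U–W 12] → take U–W (12); add U.
Step 5: frontier [P–R 17, P–U 8, T–U 15, V–X 12, P–V 13] → take P–U (8); add P.
Step 6: frontier [T–U 15, V–X 12] → take V–X (12); add X.
Step 7: frontier [T–U 15, T–X 6, S–X 8] → take T–X (6); add T.
Step 8: frontier [S–X 8] → take S–X (8); add S.
Vertex order: Q, R, W, V, U, P, X, T, S. The 6th vertex is P.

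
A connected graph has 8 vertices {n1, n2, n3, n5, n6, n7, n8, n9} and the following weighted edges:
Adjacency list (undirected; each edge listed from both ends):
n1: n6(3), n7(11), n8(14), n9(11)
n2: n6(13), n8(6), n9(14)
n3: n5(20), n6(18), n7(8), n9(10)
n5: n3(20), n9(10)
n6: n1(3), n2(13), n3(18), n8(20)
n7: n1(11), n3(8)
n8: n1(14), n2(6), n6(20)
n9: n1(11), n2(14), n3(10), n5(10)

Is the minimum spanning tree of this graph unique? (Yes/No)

No

Kruskal's algorithm — process edges by increasing weight (ties by edge label):
n1-n6 (3): add — endpoints in different components.
n2-n8 (6): add — endpoints in different components.
n3-n7 (8): add — endpoints in different components.
n3-n9 (10): add — endpoints in different components.
n5-n9 (10): add — endpoints in different components.
n1-n7 (11): add — endpoints in different components.
n1-n9 (11): skip — n9 and n1 already connected.
n2-n6 (13): add — endpoints in different components.
Non-tree edge n1-n9 has weight 11, equal to the heaviest edge on its tree cycle — swapping gives another MST of the same weight. Not unique.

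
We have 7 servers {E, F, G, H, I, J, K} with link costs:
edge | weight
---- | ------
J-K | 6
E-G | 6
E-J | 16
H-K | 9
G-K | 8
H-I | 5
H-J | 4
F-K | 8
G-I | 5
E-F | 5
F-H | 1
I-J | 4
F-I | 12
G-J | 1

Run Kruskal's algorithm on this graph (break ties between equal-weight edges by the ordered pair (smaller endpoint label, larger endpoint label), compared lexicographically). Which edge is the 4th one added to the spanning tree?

Kruskal's algorithm — process edges by increasing weight (ties by edge label):
F-H (1): add. Components now {E} {F,H} {G} {I} {J} {K}
G-J (1): add. Components now {E} {F,H} {G,J} {I} {K}
H-J (4): add. Components now {E} {F,G,H,J} {I} {K}
I-J (4): add. Components now {E} {F,G,H,I,J} {K}
E-F (5): add. Components now {E,F,G,H,I,J} {K}
G-I (5): skip — G and I already connected.
H-I (5): skip — H and I already connected.
E-G (6): skip — E and G already connected.
J-K (6): add. Components now {E,F,G,H,I,J,K}
The 4th edge added is I-J.

I-J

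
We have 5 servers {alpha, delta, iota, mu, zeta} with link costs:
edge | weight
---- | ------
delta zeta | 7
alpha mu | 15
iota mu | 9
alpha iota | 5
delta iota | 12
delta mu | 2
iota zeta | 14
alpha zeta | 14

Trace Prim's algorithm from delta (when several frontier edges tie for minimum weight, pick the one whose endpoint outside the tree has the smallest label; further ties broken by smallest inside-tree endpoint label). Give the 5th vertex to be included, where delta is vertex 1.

Prim's algorithm from delta:
Step 1: frontier [delta mu 2, delta zeta 7, delta iota 12] → take delta mu (2); add mu.
Step 2: frontier [delta zeta 7, delta iota 12, iota mu 9, alpha mu 15] → take delta zeta (7); add zeta.
Step 3: frontier [delta iota 12, iota mu 9, alpha mu 15, alpha zeta 14, iota zeta 14] → take iota mu (9); add iota.
Step 4: frontier [alpha iota 5, alpha mu 15, alpha zeta 14] → take alpha iota (5); add alpha.
Vertex order: delta, mu, zeta, iota, alpha. The 5th vertex is alpha.

alpha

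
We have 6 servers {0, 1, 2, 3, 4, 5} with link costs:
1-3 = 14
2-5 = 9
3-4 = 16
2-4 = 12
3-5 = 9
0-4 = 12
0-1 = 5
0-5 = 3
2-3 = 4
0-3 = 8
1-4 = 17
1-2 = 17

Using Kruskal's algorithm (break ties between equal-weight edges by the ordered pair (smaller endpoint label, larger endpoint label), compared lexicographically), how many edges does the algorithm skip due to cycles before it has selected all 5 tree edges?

2

Kruskal's algorithm — process edges by increasing weight (ties by edge label):
0-5 (3): add — endpoints in different components.
2-3 (4): add — endpoints in different components.
0-1 (5): add — endpoints in different components.
0-3 (8): add — endpoints in different components.
2-5 (9): skip — 2 and 5 already connected.
3-5 (9): skip — 3 and 5 already connected.
0-4 (12): add — endpoints in different components.
Edges rejected before the tree was complete: 2.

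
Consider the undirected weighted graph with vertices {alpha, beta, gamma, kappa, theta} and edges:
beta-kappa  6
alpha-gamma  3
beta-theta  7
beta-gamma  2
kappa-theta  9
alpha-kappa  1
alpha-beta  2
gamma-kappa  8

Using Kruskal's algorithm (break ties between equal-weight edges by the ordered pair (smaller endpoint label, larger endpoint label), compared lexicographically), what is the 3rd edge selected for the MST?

beta-gamma

Sort edges by weight, then run Kruskal:
alpha-kappa (1): add. Components now {gamma} {beta} {theta} {alpha,kappa}
alpha-beta (2): add. Components now {gamma} {alpha,beta,kappa} {theta}
beta-gamma (2): add. Components now {alpha,beta,gamma,kappa} {theta}
alpha-gamma (3): skip — gamma and alpha already connected.
beta-kappa (6): skip — beta and kappa already connected.
beta-theta (7): add. Components now {alpha,beta,gamma,kappa,theta}
The 3rd edge added is beta-gamma.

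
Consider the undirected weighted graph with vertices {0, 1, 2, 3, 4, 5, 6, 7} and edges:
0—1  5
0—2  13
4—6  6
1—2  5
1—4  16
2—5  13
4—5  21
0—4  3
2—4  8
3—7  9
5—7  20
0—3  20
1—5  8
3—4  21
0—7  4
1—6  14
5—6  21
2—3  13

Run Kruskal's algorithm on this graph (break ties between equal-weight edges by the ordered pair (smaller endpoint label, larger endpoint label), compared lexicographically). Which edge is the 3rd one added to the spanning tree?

Kruskal: consider edges lightest-first.
0—4 (3): add — endpoints in different components.
0—7 (4): add — endpoints in different components.
0—1 (5): add — endpoints in different components.
1—2 (5): add — endpoints in different components.
4—6 (6): add — endpoints in different components.
1—5 (8): add — endpoints in different components.
2—4 (8): skip — 2 and 4 already connected.
3—7 (9): add — endpoints in different components.
The 3rd edge added is 0—1.

0-1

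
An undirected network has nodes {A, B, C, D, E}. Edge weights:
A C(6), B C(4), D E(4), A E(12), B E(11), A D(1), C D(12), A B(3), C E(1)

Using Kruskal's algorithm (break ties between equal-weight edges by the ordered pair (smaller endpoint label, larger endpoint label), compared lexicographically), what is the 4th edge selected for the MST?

B-C

Kruskal: consider edges lightest-first.
A D (1): add — endpoints in different components.
C E (1): add — endpoints in different components.
A B (3): add — endpoints in different components.
B C (4): add — endpoints in different components.
The 4th edge added is B C.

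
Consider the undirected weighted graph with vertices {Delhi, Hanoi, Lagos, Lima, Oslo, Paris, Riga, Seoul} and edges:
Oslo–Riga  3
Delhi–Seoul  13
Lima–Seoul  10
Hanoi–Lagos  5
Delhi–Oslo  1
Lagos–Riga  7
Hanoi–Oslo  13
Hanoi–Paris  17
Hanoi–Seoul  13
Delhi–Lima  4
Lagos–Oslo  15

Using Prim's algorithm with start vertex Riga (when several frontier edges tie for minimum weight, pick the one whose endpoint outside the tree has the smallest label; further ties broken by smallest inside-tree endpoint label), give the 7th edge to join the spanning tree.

Grow the tree from Riga using Prim:
Step 1: frontier [Oslo–Riga 3, Lagos–Riga 7] → take Oslo–Riga (3); add Oslo.
Step 2: frontier [Delhi–Oslo 1, Hanoi–Oslo 13, Lagos–Oslo 15, Lagos–Riga 7] → take Delhi–Oslo (1); add Delhi.
Step 3: frontier [Delhi–Lima 4, Delhi–Seoul 13, Hanoi–Oslo 13, Lagos–Oslo 15, Lagos–Riga 7] → take Delhi–Lima (4); add Lima.
Step 4: frontier [Delhi–Seoul 13, Lima–Seoul 10, Hanoi–Oslo 13, Lagos–Oslo 15, Lagos–Riga 7] → take Lagos–Riga (7); add Lagos.
Step 5: frontier [Delhi–Seoul 13, Hanoi–Lagos 5, Lima–Seoul 10, Hanoi–Oslo 13] → take Hanoi–Lagos (5); add Hanoi.
Step 6: frontier [Delhi–Seoul 13, Hanoi–Seoul 13, Hanoi–Paris 17, Lima–Seoul 10] → take Lima–Seoul (10); add Seoul.
Step 7: frontier [Hanoi–Paris 17] → take Hanoi–Paris (17); add Paris.
The 7th edge added is Hanoi–Paris.

Hanoi-Paris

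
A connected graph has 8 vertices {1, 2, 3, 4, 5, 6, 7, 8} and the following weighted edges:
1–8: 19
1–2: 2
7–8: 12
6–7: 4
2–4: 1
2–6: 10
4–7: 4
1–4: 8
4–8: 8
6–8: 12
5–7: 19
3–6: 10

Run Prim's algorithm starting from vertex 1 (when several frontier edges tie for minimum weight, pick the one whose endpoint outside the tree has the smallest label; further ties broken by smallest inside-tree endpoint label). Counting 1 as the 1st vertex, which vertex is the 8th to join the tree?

5

Prim's algorithm from 1:
Step 1: frontier [1–2 2, 1–4 8, 1–8 19] → take 1–2 (2); add 2.
Step 2: frontier [1–4 8, 1–8 19, 2–4 1, 2–6 10] → take 2–4 (1); add 4.
Step 3: frontier [1–8 19, 2–6 10, 4–7 4, 4–8 8] → take 4–7 (4); add 7.
Step 4: frontier [1–8 19, 2–6 10, 4–8 8, 6–7 4, 7–8 12, 5–7 19] → take 6–7 (4); add 6.
Step 5: frontier [1–8 19, 4–8 8, 3–6 10, 6–8 12, 7–8 12, 5–7 19] → take 4–8 (8); add 8.
Step 6: frontier [3–6 10, 5–7 19] → take 3–6 (10); add 3.
Step 7: frontier [5–7 19] → take 5–7 (19); add 5.
Vertex order: 1, 2, 4, 7, 6, 8, 3, 5. The 8th vertex is 5.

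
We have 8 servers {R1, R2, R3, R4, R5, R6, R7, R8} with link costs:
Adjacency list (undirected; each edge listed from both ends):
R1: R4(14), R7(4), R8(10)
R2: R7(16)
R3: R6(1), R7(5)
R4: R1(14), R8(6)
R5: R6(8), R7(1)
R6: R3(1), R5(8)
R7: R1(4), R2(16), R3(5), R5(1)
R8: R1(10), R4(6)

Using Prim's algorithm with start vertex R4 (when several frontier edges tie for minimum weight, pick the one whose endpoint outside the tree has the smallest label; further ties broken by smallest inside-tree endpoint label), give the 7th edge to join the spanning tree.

R2-R7

Grow the tree from R4 using Prim:
Step 1: cheapest edge leaving the tree is R4—R8 (6); add R8.
Step 2: cheapest edge leaving the tree is R1—R8 (10); add R1.
Step 3: cheapest edge leaving the tree is R1—R7 (4); add R7.
Step 4: cheapest edge leaving the tree is R5—R7 (1); add R5.
Step 5: cheapest edge leaving the tree is R3—R7 (5); add R3.
Step 6: cheapest edge leaving the tree is R3—R6 (1); add R6.
Step 7: cheapest edge leaving the tree is R2—R7 (16); add R2.
The 7th edge added is R2—R7.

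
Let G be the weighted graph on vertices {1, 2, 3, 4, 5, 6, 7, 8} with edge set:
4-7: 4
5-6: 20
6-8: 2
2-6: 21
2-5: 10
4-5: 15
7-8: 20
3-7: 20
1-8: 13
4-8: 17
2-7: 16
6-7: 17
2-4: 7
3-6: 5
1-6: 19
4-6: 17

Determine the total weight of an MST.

Prim, starting at 3.
Step 1: cheapest edge leaving the tree is 3-6 (5); add 6.
Step 2: cheapest edge leaving the tree is 6-8 (2); add 8.
Step 3: cheapest edge leaving the tree is 1-8 (13); add 1.
Step 4: cheapest edge leaving the tree is 4-6 (17); add 4.
Step 5: cheapest edge leaving the tree is 4-7 (4); add 7.
Step 6: cheapest edge leaving the tree is 2-4 (7); add 2.
Step 7: cheapest edge leaving the tree is 2-5 (10); add 5.
MST edges: 3-6, 6-8, 1-8, 4-6, 4-7, 2-4, 2-5; total weight 5+2+13+17+4+7+10 = 58.

58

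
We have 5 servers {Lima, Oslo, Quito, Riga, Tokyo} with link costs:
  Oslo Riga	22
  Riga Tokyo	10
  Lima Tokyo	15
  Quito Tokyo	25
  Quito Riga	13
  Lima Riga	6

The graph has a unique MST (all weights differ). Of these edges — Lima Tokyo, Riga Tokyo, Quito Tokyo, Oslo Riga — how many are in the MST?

2

Sort edges by weight, then run Kruskal:
Lima Riga (6): add. Components now {Oslo} {Quito} {Lima,Riga} {Tokyo}
Riga Tokyo (10): add. Components now {Oslo} {Quito} {Lima,Riga,Tokyo}
Quito Riga (13): add. Components now {Oslo} {Lima,Quito,Riga,Tokyo}
Lima Tokyo (15): skip — Tokyo and Lima already connected.
Oslo Riga (22): add. Components now {Lima,Oslo,Quito,Riga,Tokyo}
MST edge set: {Lima Riga, Riga Tokyo, Quito Riga, Oslo Riga}.
Of the listed edges, {Riga Tokyo, Oslo Riga} are in the MST → 2.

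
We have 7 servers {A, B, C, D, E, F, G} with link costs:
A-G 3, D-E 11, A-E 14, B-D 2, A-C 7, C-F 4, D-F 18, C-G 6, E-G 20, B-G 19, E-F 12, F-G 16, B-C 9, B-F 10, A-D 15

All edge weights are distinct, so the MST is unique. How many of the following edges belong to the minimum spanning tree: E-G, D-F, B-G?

0

Kruskal: consider edges lightest-first.
B-D (2): add. Components now {A} {B,D} {C} {E} {F} {G}
A-G (3): add. Components now {A,G} {B,D} {C} {E} {F}
C-F (4): add. Components now {A,G} {B,D} {C,F} {E}
C-G (6): add. Components now {A,C,F,G} {B,D} {E}
A-C (7): skip — A and C already connected.
B-C (9): add. Components now {A,B,C,D,F,G} {E}
B-F (10): skip — B and F already connected.
D-E (11): add. Components now {A,B,C,D,E,F,G}
MST edge set: {B-D, A-G, C-F, C-G, B-C, D-E}.
Of the listed edges, {} are in the MST → 0.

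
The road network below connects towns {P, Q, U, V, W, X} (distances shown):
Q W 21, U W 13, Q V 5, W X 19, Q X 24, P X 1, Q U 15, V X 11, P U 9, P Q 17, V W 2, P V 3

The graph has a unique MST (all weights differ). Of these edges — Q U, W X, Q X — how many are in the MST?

Kruskal's algorithm — process edges by increasing weight (ties by edge label):
P X (1): add. Components now {W} {Q} {P,X} {V} {U}
V W (2): add. Components now {V,W} {Q} {P,X} {U}
P V (3): add. Components now {P,V,W,X} {Q} {U}
Q V (5): add. Components now {P,Q,V,W,X} {U}
P U (9): add. Components now {P,Q,U,V,W,X}
MST edge set: {P X, V W, P V, Q V, P U}.
Of the listed edges, {} are in the MST → 0.

0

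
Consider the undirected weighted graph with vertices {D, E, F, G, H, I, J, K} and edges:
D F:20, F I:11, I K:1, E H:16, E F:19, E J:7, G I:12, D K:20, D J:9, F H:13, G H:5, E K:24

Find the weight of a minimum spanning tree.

Kruskal's algorithm — process edges by increasing weight (ties by edge label):
I K (1): add — endpoints in different components.
G H (5): add — endpoints in different components.
E J (7): add — endpoints in different components.
D J (9): add — endpoints in different components.
F I (11): add — endpoints in different components.
G I (12): add — endpoints in different components.
F H (13): skip — F and H already connected.
E H (16): add — endpoints in different components.
MST edges: I K, G H, E J, D J, F I, G I, E H; total weight 1+5+7+9+11+12+16 = 61.

61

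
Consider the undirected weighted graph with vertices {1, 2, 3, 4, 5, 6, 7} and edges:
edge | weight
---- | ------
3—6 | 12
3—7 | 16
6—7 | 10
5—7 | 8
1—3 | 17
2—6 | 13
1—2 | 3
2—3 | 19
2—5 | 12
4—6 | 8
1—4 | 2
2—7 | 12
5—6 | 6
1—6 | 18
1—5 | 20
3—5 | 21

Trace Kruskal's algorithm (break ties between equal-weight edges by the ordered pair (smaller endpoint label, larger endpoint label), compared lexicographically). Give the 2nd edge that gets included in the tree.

Kruskal: consider edges lightest-first.
1—4 (2): add. Components now {1,4} {2} {3} {5} {6} {7}
1—2 (3): add. Components now {1,2,4} {3} {5} {6} {7}
5—6 (6): add. Components now {1,2,4} {3} {5,6} {7}
4—6 (8): add. Components now {1,2,4,5,6} {3} {7}
5—7 (8): add. Components now {1,2,4,5,6,7} {3}
6—7 (10): skip — 6 and 7 already connected.
2—5 (12): skip — 2 and 5 already connected.
2—7 (12): skip — 2 and 7 already connected.
3—6 (12): add. Components now {1,2,3,4,5,6,7}
The 2nd edge added is 1—2.

1-2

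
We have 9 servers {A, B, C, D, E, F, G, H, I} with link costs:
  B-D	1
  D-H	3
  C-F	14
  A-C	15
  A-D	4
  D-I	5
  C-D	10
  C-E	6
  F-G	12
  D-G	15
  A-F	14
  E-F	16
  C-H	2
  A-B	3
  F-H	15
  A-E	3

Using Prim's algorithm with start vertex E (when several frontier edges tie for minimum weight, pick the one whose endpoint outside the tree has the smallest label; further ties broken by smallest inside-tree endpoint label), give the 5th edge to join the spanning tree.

C-H

Prim, starting at E.
Step 1: cheapest edge leaving the tree is A-E (3); add A.
Step 2: cheapest edge leaving the tree is A-B (3); add B.
Step 3: cheapest edge leaving the tree is B-D (1); add D.
Step 4: cheapest edge leaving the tree is D-H (3); add H.
Step 5: cheapest edge leaving the tree is C-H (2); add C.
Step 6: cheapest edge leaving the tree is D-I (5); add I.
Step 7: cheapest edge leaving the tree is A-F (14); add F.
Step 8: cheapest edge leaving the tree is F-G (12); add G.
The 5th edge added is C-H.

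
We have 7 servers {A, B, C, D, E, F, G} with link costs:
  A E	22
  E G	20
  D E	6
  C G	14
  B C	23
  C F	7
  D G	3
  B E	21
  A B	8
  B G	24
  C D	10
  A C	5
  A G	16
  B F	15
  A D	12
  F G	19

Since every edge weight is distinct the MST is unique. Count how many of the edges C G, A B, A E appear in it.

Kruskal's algorithm — process edges by increasing weight (ties by edge label):
D G (3): add. Components now {A} {B} {C} {D,G} {E} {F}
A C (5): add. Components now {A,C} {B} {D,G} {E} {F}
D E (6): add. Components now {A,C} {B} {D,E,G} {F}
C F (7): add. Components now {A,C,F} {B} {D,E,G}
A B (8): add. Components now {A,B,C,F} {D,E,G}
C D (10): add. Components now {A,B,C,D,E,F,G}
MST edge set: {D G, A C, D E, C F, A B, C D}.
Of the listed edges, {A B} are in the MST → 1.

1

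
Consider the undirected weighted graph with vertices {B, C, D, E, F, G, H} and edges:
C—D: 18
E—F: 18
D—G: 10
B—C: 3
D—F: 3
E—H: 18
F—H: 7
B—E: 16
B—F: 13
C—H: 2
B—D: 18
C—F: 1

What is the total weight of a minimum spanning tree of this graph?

35

Kruskal: consider edges lightest-first.
C—F (1): add. Components now {B} {C,F} {D} {E} {G} {H}
C—H (2): add. Components now {B} {C,F,H} {D} {E} {G}
B—C (3): add. Components now {B,C,F,H} {D} {E} {G}
D—F (3): add. Components now {B,C,D,F,H} {E} {G}
F—H (7): skip — F and H already connected.
D—G (10): add. Components now {B,C,D,F,G,H} {E}
B—F (13): skip — B and F already connected.
B—E (16): add. Components now {B,C,D,E,F,G,H}
MST edges: C—F, C—H, B—C, D—F, D—G, B—E; total weight 1+2+3+3+10+16 = 35.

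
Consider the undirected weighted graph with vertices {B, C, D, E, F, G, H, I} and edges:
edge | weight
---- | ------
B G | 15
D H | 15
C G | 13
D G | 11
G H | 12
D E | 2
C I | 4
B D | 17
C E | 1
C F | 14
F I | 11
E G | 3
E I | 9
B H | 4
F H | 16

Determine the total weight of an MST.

Grow the tree from G using Prim:
Step 1: cheapest edge leaving the tree is E G (3); add E.
Step 2: cheapest edge leaving the tree is C E (1); add C.
Step 3: cheapest edge leaving the tree is D E (2); add D.
Step 4: cheapest edge leaving the tree is C I (4); add I.
Step 5: cheapest edge leaving the tree is F I (11); add F.
Step 6: cheapest edge leaving the tree is G H (12); add H.
Step 7: cheapest edge leaving the tree is B H (4); add B.
MST edges: E G, C E, D E, C I, F I, G H, B H; total weight 3+1+2+4+11+12+4 = 37.

37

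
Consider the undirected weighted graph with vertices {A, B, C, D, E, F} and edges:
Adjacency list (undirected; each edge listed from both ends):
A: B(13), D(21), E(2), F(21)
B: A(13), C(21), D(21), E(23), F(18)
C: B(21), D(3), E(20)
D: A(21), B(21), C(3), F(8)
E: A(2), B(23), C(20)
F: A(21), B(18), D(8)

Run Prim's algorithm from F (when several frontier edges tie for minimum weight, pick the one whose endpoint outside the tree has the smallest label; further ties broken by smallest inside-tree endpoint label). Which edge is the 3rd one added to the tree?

Prim, starting at F.
Step 1: frontier [D–F 8, B–F 18, A–F 21] → take D–F (8); add D.
Step 2: frontier [C–D 3, A–D 21, B–D 21, B–F 18, A–F 21] → take C–D (3); add C.
Step 3: frontier [C–E 20, B–C 21, A–D 21, B–D 21, B–F 18, A–F 21] → take B–F (18); add B.
Step 4: frontier [A–B 13, B–E 23, C–E 20, A–D 21, A–F 21] → take A–B (13); add A.
Step 5: frontier [A–E 2, B–E 23, C–E 20] → take A–E (2); add E.
The 3rd edge added is B–F.

B-F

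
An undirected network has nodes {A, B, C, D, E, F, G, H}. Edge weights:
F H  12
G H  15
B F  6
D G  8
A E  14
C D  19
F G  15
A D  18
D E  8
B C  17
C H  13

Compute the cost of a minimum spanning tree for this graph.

Kruskal: consider edges lightest-first.
B F (6): add — endpoints in different components.
D E (8): add — endpoints in different components.
D G (8): add — endpoints in different components.
F H (12): add — endpoints in different components.
C H (13): add — endpoints in different components.
A E (14): add — endpoints in different components.
F G (15): add — endpoints in different components.
MST edges: B F, D E, D G, F H, C H, A E, F G; total weight 6+8+8+12+13+14+15 = 76.

76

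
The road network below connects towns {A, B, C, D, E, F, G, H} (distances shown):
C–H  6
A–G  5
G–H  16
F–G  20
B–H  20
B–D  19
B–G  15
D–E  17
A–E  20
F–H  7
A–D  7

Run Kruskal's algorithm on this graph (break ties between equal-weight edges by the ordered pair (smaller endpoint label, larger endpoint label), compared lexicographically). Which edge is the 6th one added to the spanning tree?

G-H

Kruskal's algorithm — process edges by increasing weight (ties by edge label):
A–G (5): add — endpoints in different components.
C–H (6): add — endpoints in different components.
A–D (7): add — endpoints in different components.
F–H (7): add — endpoints in different components.
B–G (15): add — endpoints in different components.
G–H (16): add — endpoints in different components.
D–E (17): add — endpoints in different components.
The 6th edge added is G–H.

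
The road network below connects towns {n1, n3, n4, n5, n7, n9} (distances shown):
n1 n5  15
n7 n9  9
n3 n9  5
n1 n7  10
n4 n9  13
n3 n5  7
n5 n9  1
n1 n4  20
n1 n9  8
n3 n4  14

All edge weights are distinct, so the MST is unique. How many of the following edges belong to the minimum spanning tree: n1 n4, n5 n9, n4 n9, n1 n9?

3

Sort edges by weight, then run Kruskal:
n5 n9 (1): add — endpoints in different components.
n3 n9 (5): add — endpoints in different components.
n3 n5 (7): skip — n5 and n3 already connected.
n1 n9 (8): add — endpoints in different components.
n7 n9 (9): add — endpoints in different components.
n1 n7 (10): skip — n1 and n7 already connected.
n4 n9 (13): add — endpoints in different components.
MST edge set: {n5 n9, n3 n9, n1 n9, n7 n9, n4 n9}.
Of the listed edges, {n5 n9, n4 n9, n1 n9} are in the MST → 3.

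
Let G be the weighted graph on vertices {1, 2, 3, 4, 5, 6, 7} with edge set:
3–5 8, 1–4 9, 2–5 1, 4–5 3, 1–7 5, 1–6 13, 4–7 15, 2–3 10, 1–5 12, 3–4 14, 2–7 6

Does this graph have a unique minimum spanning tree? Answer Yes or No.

Yes

Kruskal's algorithm — process edges by increasing weight (ties by edge label):
2–5 (1): add — endpoints in different components.
4–5 (3): add — endpoints in different components.
1–7 (5): add — endpoints in different components.
2–7 (6): add — endpoints in different components.
3–5 (8): add — endpoints in different components.
1–4 (9): skip — 1 and 4 already connected.
2–3 (10): skip — 2 and 3 already connected.
1–5 (12): skip — 1 and 5 already connected.
1–6 (13): add — endpoints in different components.
Every non-tree edge has weight strictly greater than the heaviest edge on the tree path between its endpoints, so the MST is unique.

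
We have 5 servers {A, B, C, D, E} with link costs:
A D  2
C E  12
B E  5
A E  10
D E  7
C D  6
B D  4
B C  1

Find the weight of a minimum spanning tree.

Sort edges by weight, then run Kruskal:
B C (1): add. Components now {A} {B,C} {D} {E}
A D (2): add. Components now {A,D} {B,C} {E}
B D (4): add. Components now {A,B,C,D} {E}
B E (5): add. Components now {A,B,C,D,E}
MST edges: B C, A D, B D, B E; total weight 1+2+4+5 = 12.

12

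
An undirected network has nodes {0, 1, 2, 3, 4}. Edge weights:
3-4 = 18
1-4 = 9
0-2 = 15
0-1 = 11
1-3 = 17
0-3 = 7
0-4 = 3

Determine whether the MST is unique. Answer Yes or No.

Yes

Kruskal: consider edges lightest-first.
0-4 (3): add. Components now {0,4} {1} {2} {3}
0-3 (7): add. Components now {0,3,4} {1} {2}
1-4 (9): add. Components now {0,1,3,4} {2}
0-1 (11): skip — 0 and 1 already connected.
0-2 (15): add. Components now {0,1,2,3,4}
Every non-tree edge has weight strictly greater than the heaviest edge on the tree path between its endpoints, so the MST is unique.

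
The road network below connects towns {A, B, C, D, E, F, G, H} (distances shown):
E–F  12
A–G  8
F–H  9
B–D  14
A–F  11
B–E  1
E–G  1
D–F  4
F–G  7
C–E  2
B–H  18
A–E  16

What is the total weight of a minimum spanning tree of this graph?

Kruskal: consider edges lightest-first.
B–E (1): add — endpoints in different components.
E–G (1): add — endpoints in different components.
C–E (2): add — endpoints in different components.
D–F (4): add — endpoints in different components.
F–G (7): add — endpoints in different components.
A–G (8): add — endpoints in different components.
F–H (9): add — endpoints in different components.
MST edges: B–E, E–G, C–E, D–F, F–G, A–G, F–H; total weight 1+1+2+4+7+8+9 = 32.

32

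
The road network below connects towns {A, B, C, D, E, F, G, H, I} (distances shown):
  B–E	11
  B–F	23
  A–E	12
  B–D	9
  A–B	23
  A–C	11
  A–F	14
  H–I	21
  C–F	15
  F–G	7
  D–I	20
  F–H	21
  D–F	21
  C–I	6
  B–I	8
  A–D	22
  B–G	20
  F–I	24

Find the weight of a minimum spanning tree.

87

Sort edges by weight, then run Kruskal:
C–I (6): add — endpoints in different components.
F–G (7): add — endpoints in different components.
B–I (8): add — endpoints in different components.
B–D (9): add — endpoints in different components.
A–C (11): add — endpoints in different components.
B–E (11): add — endpoints in different components.
A–E (12): skip — A and E already connected.
A–F (14): add — endpoints in different components.
C–F (15): skip — C and F already connected.
B–G (20): skip — B and G already connected.
D–I (20): skip — D and I already connected.
D–F (21): skip — D and F already connected.
F–H (21): add — endpoints in different components.
MST edges: C–I, F–G, B–I, B–D, A–C, B–E, A–F, F–H; total weight 6+7+8+9+11+11+14+21 = 87.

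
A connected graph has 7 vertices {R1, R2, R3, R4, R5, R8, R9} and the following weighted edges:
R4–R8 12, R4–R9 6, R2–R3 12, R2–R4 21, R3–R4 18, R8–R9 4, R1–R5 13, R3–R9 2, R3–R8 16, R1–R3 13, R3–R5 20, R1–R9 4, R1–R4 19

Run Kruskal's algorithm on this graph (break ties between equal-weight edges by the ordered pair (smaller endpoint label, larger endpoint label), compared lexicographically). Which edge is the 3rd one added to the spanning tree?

R8-R9

Kruskal's algorithm — process edges by increasing weight (ties by edge label):
R3–R9 (2): add — endpoints in different components.
R1–R9 (4): add — endpoints in different components.
R8–R9 (4): add — endpoints in different components.
R4–R9 (6): add — endpoints in different components.
R2–R3 (12): add — endpoints in different components.
R4–R8 (12): skip — R4 and R8 already connected.
R1–R3 (13): skip — R1 and R3 already connected.
R1–R5 (13): add — endpoints in different components.
The 3rd edge added is R8–R9.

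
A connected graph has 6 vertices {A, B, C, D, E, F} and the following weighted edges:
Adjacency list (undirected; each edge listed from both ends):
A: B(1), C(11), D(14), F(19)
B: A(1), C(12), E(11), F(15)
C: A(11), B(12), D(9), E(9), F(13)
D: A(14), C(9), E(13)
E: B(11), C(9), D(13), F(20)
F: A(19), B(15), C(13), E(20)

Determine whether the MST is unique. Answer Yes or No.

Sort edges by weight, then run Kruskal:
A-B (1): add. Components now {A,B} {C} {D} {E} {F}
C-D (9): add. Components now {A,B} {C,D} {E} {F}
C-E (9): add. Components now {A,B} {C,D,E} {F}
A-C (11): add. Components now {A,B,C,D,E} {F}
B-E (11): skip — B and E already connected.
B-C (12): skip — B and C already connected.
C-F (13): add. Components now {A,B,C,D,E,F}
Non-tree edge B-E has weight 11, equal to the heaviest edge on its tree cycle — swapping gives another MST of the same weight. Not unique.

No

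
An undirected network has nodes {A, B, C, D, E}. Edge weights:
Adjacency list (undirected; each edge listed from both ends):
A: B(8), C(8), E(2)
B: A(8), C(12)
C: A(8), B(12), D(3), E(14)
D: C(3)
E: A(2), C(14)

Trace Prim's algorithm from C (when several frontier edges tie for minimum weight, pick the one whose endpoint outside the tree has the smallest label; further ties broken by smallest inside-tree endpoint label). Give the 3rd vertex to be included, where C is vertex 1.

Grow the tree from C using Prim:
Step 1: frontier [C—D 3, A—C 8, B—C 12, C—E 14] → take C—D (3); add D.
Step 2: frontier [A—C 8, B—C 12, C—E 14] → take A—C (8); add A.
Step 3: frontier [A—E 2, A—B 8, B—C 12, C—E 14] → take A—E (2); add E.
Step 4: frontier [A—B 8, B—C 12] → take A—B (8); add B.
Vertex order: C, D, A, E, B. The 3rd vertex is A.

A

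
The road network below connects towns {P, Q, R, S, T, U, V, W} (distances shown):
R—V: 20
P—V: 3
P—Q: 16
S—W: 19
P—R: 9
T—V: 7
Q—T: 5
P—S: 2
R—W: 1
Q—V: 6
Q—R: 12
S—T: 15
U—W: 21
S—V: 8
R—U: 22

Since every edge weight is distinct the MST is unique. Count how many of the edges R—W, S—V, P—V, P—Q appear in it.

Sort edges by weight, then run Kruskal:
R—W (1): add — endpoints in different components.
P—S (2): add — endpoints in different components.
P—V (3): add — endpoints in different components.
Q—T (5): add — endpoints in different components.
Q—V (6): add — endpoints in different components.
T—V (7): skip — V and T already connected.
S—V (8): skip — V and S already connected.
P—R (9): add — endpoints in different components.
Q—R (12): skip — Q and R already connected.
S—T (15): skip — S and T already connected.
P—Q (16): skip — P and Q already connected.
S—W (19): skip — S and W already connected.
R—V (20): skip — V and R already connected.
U—W (21): add — endpoints in different components.
MST edge set: {R—W, P—S, P—V, Q—T, Q—V, P—R, U—W}.
Of the listed edges, {R—W, P—V} are in the MST → 2.

2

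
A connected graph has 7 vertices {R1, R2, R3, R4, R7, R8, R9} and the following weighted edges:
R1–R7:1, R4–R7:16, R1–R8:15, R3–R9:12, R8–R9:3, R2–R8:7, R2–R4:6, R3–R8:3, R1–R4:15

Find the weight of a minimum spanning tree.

Prim, starting at R9.
Step 1: cheapest edge leaving the tree is R8–R9 (3); add R8.
Step 2: cheapest edge leaving the tree is R3–R8 (3); add R3.
Step 3: cheapest edge leaving the tree is R2–R8 (7); add R2.
Step 4: cheapest edge leaving the tree is R2–R4 (6); add R4.
Step 5: cheapest edge leaving the tree is R1–R4 (15); add R1.
Step 6: cheapest edge leaving the tree is R1–R7 (1); add R7.
MST edges: R8–R9, R3–R8, R2–R8, R2–R4, R1–R4, R1–R7; total weight 3+3+7+6+15+1 = 35.

35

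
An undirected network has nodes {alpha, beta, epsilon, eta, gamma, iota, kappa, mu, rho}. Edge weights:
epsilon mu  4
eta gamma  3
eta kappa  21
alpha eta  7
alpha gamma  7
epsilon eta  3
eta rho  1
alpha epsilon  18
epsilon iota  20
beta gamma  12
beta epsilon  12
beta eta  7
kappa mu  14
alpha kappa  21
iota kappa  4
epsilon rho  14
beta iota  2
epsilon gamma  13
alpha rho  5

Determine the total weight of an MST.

29

Prim's algorithm from gamma:
Step 1: cheapest edge leaving the tree is eta gamma (3); add eta.
Step 2: cheapest edge leaving the tree is eta rho (1); add rho.
Step 3: cheapest edge leaving the tree is epsilon eta (3); add epsilon.
Step 4: cheapest edge leaving the tree is epsilon mu (4); add mu.
Step 5: cheapest edge leaving the tree is alpha rho (5); add alpha.
Step 6: cheapest edge leaving the tree is beta eta (7); add beta.
Step 7: cheapest edge leaving the tree is beta iota (2); add iota.
Step 8: cheapest edge leaving the tree is iota kappa (4); add kappa.
MST edges: eta gamma, eta rho, epsilon eta, epsilon mu, alpha rho, beta eta, beta iota, iota kappa; total weight 3+1+3+4+5+7+2+4 = 29.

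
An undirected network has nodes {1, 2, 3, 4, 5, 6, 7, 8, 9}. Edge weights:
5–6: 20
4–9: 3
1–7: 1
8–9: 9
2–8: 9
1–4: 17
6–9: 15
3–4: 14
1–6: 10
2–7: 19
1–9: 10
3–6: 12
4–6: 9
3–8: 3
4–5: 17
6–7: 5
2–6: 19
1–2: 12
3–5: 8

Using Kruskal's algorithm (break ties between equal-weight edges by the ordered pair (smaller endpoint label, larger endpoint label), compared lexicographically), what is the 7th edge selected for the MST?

Kruskal's algorithm — process edges by increasing weight (ties by edge label):
1–7 (1): add — endpoints in different components.
3–8 (3): add — endpoints in different components.
4–9 (3): add — endpoints in different components.
6–7 (5): add — endpoints in different components.
3–5 (8): add — endpoints in different components.
2–8 (9): add — endpoints in different components.
4–6 (9): add — endpoints in different components.
8–9 (9): add — endpoints in different components.
The 7th edge added is 4–6.

4-6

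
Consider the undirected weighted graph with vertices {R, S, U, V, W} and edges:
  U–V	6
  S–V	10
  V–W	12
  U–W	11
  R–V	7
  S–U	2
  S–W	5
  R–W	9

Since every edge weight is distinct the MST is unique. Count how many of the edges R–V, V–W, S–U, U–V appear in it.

3

Kruskal's algorithm — process edges by increasing weight (ties by edge label):
S–U (2): add. Components now {R} {S,U} {W} {V}
S–W (5): add. Components now {R} {S,U,W} {V}
U–V (6): add. Components now {R} {S,U,V,W}
R–V (7): add. Components now {R,S,U,V,W}
MST edge set: {S–U, S–W, U–V, R–V}.
Of the listed edges, {R–V, S–U, U–V} are in the MST → 3.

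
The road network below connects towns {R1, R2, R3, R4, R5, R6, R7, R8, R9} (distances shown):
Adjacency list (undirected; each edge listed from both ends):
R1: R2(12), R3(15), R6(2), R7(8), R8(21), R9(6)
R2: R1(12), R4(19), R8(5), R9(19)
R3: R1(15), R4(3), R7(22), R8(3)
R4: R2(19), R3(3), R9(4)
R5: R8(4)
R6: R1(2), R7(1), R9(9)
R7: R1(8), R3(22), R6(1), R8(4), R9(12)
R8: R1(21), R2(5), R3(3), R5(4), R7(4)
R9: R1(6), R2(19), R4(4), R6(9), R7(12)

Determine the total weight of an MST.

Grow the tree from R6 using Prim:
Step 1: cheapest edge leaving the tree is R6-R7 (1); add R7.
Step 2: cheapest edge leaving the tree is R1-R6 (2); add R1.
Step 3: cheapest edge leaving the tree is R7-R8 (4); add R8.
Step 4: cheapest edge leaving the tree is R3-R8 (3); add R3.
Step 5: cheapest edge leaving the tree is R3-R4 (3); add R4.
Step 6: cheapest edge leaving the tree is R5-R8 (4); add R5.
Step 7: cheapest edge leaving the tree is R4-R9 (4); add R9.
Step 8: cheapest edge leaving the tree is R2-R8 (5); add R2.
MST edges: R6-R7, R1-R6, R7-R8, R3-R8, R3-R4, R5-R8, R4-R9, R2-R8; total weight 1+2+4+3+3+4+4+5 = 26.

26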